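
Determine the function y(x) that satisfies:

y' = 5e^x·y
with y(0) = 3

General solution: y = Ce^(5e^x)
Applying IC y(0) = 3:
Particular solution: y = 3e^(5(e^x - 1))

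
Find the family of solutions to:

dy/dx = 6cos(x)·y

Separating variables and integrating:
ln|y| = 6sin(x) + C

General solution: y = Ce^(6sin(x))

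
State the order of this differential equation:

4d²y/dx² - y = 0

The order is 2 (highest derivative is of order 2).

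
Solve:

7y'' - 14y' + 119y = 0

Characteristic equation: 7r² - 14r + 119 = 0
Divide by 7: r² - 2r + 17 = 0
Roots: r = 1 ± 4i (complex conjugates)
General solution: y = e^x(C₁cos(4x) + C₂sin(4x))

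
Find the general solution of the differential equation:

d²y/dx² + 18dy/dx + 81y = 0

Characteristic equation: r² + 18r + 81 = 0
Factored: (r + 9)² = 0
Repeated root: r = -9
General solution: y = (C₁ + C₂x)e^(-9x)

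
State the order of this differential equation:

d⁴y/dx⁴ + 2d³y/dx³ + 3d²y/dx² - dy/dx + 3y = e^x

The order is 4 (highest derivative is of order 4).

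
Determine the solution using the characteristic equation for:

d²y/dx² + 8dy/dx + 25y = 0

Characteristic equation: r² + 8r + 25 = 0
Roots: r = -4 ± 3i (complex conjugates)
General solution: y = e^(-4x)(C₁cos(3x) + C₂sin(3x))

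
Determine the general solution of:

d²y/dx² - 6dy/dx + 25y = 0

Characteristic equation: r² - 6r + 25 = 0
Roots: r = 3 ± 4i (complex conjugates)
General solution: y = e^(3x)(C₁cos(4x) + C₂sin(4x))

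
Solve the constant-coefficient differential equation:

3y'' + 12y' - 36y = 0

Characteristic equation: 3r² + 12r - 36 = 0
Divide by 3: r² + 4r - 12 = 0
Roots: r = 2, -6 (distinct real)
General solution: y = C₁e^(2x) + C₂e^(-6x)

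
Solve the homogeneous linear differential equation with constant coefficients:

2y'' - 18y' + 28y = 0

Characteristic equation: 2r² - 18r + 28 = 0
Divide by 2: r² - 9r + 14 = 0
Roots: r = 7, 2 (distinct real)
General solution: y = C₁e^(7x) + C₂e^(2x)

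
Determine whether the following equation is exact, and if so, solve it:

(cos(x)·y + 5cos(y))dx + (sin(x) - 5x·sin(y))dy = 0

Verify exactness: ∂M/∂y = ∂N/∂x ✓
Find F(x,y) such that ∂F/∂x = M, ∂F/∂y = N
Solution: sin(x)·y + 5x·cos(y) = C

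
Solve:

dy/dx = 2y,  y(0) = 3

General solution: y = Ce^(2x)
Applying IC y(0) = 3:
Particular solution: y = 3e^(2x)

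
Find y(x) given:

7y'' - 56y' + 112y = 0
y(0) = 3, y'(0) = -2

General solution: y = (C₁ + C₂x)e^(4x)
Repeated root r = 4
Applying ICs: C₁ = 3, C₂ = -14
Particular solution: y = (3 - 14x)e^(4x)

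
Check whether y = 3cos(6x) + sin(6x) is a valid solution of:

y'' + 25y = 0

Verification:
y'' = -108cos(6x) - 36sin(6x)
y'' + 25y ≠ 0 (frequency mismatch: got 36 instead of 25)

No, it is not a solution.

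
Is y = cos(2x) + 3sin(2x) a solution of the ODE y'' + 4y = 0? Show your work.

Verification:
y'' = -4cos(2x) - 12sin(2x)
y'' + 4y = 0 ✓

Yes, it is a solution.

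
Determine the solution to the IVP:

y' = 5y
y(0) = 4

General solution: y = Ce^(5x)
Applying IC y(0) = 4:
Particular solution: y = 4e^(5x)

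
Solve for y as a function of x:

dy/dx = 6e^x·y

Separating variables and integrating:
ln|y| = 6e^x + C

General solution: y = Ce^(6e^x)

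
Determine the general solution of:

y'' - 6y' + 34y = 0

Characteristic equation: r² - 6r + 34 = 0
Roots: r = 3 ± 5i (complex conjugates)
General solution: y = e^(3x)(C₁cos(5x) + C₂sin(5x))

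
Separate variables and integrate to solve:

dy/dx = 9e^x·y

Separating variables and integrating:
ln|y| = 9e^x + C

General solution: y = Ce^(9e^x)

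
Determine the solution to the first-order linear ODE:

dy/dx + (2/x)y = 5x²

Using integrating factor method:

General solution: y = x^3 + Cx^(-2)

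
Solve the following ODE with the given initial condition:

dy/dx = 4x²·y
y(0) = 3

General solution: y = Ce^(4x³/3)
Applying IC y(0) = 3:
Particular solution: y = 3e^(4x³/3)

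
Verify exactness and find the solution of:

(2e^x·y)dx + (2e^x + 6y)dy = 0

Verify exactness: ∂M/∂y = ∂N/∂x ✓
Find F(x,y) such that ∂F/∂x = M, ∂F/∂y = N
Solution: 2e^x·y + 3y² = C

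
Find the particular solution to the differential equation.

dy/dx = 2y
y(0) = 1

General solution: y = Ce^(2x)
Applying IC y(0) = 1:
Particular solution: y = e^(2x)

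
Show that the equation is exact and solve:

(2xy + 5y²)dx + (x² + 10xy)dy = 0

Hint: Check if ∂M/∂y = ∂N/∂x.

Verify exactness: ∂M/∂y = ∂N/∂x ✓
Find F(x,y) such that ∂F/∂x = M, ∂F/∂y = N
Solution: x²y + 5xy² = C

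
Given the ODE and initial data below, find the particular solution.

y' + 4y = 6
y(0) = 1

General solution: y = 3/2 + Ce^(-4x)
Applying y(0) = 1: C = 1 - 3/2 = -1/2
Particular solution: y = 3/2 - (1/2)e^(-4x)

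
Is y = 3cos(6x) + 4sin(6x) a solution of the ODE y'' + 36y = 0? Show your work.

Verification:
y'' = -108cos(6x) - 144sin(6x)
y'' + 36y = 0 ✓

Yes, it is a solution.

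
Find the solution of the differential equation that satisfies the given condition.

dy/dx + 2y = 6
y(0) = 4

General solution: y = 3 + Ce^(-2x)
Applying y(0) = 4: C = 4 - 3 = 1
Particular solution: y = 3 + e^(-2x)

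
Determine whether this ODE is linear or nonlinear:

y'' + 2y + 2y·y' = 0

Nonlinear (product y·y')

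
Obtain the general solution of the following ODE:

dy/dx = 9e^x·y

Separating variables and integrating:
ln|y| = 9e^x + C

General solution: y = Ce^(9e^x)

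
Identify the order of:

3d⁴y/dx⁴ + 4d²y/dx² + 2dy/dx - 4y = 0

The order is 4 (highest derivative is of order 4).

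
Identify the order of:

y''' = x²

The order is 3 (highest derivative is of order 3).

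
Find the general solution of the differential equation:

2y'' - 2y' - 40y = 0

Characteristic equation: 2r² - 2r - 40 = 0
Divide by 2: r² - r - 20 = 0
Roots: r = 5, -4 (distinct real)
General solution: y = C₁e^(5x) + C₂e^(-4x)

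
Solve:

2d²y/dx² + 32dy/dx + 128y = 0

Characteristic equation: 2r² + 32r + 128 = 0
Divide by 2: r² + 16r + 64 = 0
Factored: (r + 8)² = 0
Repeated root: r = -8
General solution: y = (C₁ + C₂x)e^(-8x)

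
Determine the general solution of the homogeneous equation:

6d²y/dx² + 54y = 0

Characteristic equation: 6r² + 54 = 0
Divide by 6: r² + 9 = 0
Roots: r = ±3i (complex conjugates)
General solution: y = C₁cos(3x) + C₂sin(3x)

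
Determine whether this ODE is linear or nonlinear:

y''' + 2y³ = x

Nonlinear (y³ term)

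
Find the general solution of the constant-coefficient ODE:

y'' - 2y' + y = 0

Characteristic equation: r² - 2r + 1 = 0
Factored: (r - 1)² = 0
Repeated root: r = 1
General solution: y = (C₁ + C₂x)e^x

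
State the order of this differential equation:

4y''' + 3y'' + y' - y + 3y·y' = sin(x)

The order is 3 (highest derivative is of order 3).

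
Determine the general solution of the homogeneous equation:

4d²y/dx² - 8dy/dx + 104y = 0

Characteristic equation: 4r² - 8r + 104 = 0
Divide by 4: r² - 2r + 26 = 0
Roots: r = 1 ± 5i (complex conjugates)
General solution: y = e^x(C₁cos(5x) + C₂sin(5x))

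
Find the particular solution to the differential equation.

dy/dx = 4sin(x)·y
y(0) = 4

General solution: y = Ce^(-4cos(x))
Applying IC y(0) = 4:
Particular solution: y = 4e^(4(1-cos(x)))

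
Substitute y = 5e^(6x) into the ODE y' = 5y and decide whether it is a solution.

Verification:
y = 5e^(6x)
y' = 30e^(6x)
But 5y = 25e^(6x)
y' ≠ 5y — the derivative does not match

No, it is not a solution.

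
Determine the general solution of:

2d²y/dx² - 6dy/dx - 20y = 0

Characteristic equation: 2r² - 6r - 20 = 0
Divide by 2: r² - 3r - 10 = 0
Roots: r = 5, -2 (distinct real)
General solution: y = C₁e^(5x) + C₂e^(-2x)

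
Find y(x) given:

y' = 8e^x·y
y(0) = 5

General solution: y = Ce^(8e^x)
Applying IC y(0) = 5:
Particular solution: y = 5e^(8(e^x - 1))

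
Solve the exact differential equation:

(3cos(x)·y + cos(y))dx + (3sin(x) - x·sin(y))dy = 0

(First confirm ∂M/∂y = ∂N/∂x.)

Verify exactness: ∂M/∂y = ∂N/∂x ✓
Find F(x,y) such that ∂F/∂x = M, ∂F/∂y = N
Solution: 3sin(x)·y + x·cos(y) = C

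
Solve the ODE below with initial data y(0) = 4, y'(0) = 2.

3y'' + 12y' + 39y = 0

General solution: y = e^(-2x)(C₁cos(3x) + C₂sin(3x))
Complex roots r = -2 ± 3i
Applying ICs: C₁ = 4, C₂ = 10/3
Particular solution: y = e^(-2x)(4cos(3x) + (10/3)sin(3x))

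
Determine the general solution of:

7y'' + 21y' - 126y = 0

Characteristic equation: 7r² + 21r - 126 = 0
Divide by 7: r² + 3r - 18 = 0
Roots: r = 3, -6 (distinct real)
General solution: y = C₁e^(3x) + C₂e^(-6x)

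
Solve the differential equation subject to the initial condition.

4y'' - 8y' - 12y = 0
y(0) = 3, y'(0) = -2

General solution: y = C₁e^(3x) + C₂e^(-x)
Applying ICs: C₁ = 1/4, C₂ = 11/4
Particular solution: y = (1/4)e^(3x) + (11/4)e^(-x)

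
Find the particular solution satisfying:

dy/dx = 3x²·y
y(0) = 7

General solution: y = Ce^(x³)
Applying IC y(0) = 7:
Particular solution: y = 7e^(x³)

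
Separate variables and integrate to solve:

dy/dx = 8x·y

Separating variables and integrating:
ln|y| = 4x^2 + C

General solution: y = Ce^(4x^2)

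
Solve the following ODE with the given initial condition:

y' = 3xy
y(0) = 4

General solution: y = Ce^(3x²/2)
Applying IC y(0) = 4:
Particular solution: y = 4e^(3x²/2)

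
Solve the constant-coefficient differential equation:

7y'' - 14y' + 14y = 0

Characteristic equation: 7r² - 14r + 14 = 0
Divide by 7: r² - 2r + 2 = 0
Roots: r = 1 ± i (complex conjugates)
General solution: y = e^x(C₁cos(x) + C₂sin(x))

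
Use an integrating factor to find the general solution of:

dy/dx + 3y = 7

Using integrating factor method:

General solution: y = 7/3 + Ce^(-3x)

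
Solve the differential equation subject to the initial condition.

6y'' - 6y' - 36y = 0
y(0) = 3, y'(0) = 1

General solution: y = C₁e^(3x) + C₂e^(-2x)
Applying ICs: C₁ = 7/5, C₂ = 8/5
Particular solution: y = (7/5)e^(3x) + (8/5)e^(-2x)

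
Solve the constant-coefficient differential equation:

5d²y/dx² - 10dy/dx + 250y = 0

Characteristic equation: 5r² - 10r + 250 = 0
Divide by 5: r² - 2r + 50 = 0
Roots: r = 1 ± 7i (complex conjugates)
General solution: y = e^x(C₁cos(7x) + C₂sin(7x))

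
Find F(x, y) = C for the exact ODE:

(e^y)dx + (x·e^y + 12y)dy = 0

Verify exactness: ∂M/∂y = ∂N/∂x ✓
Find F(x,y) such that ∂F/∂x = M, ∂F/∂y = N
Solution: x·e^y + 6y² = C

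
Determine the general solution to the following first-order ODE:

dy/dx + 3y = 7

Using integrating factor method:

General solution: y = 7/3 + Ce^(-3x)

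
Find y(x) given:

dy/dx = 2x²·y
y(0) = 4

General solution: y = Ce^(2x³/3)
Applying IC y(0) = 4:
Particular solution: y = 4e^(2x³/3)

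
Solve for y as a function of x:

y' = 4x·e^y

Separating variables and integrating:
-e^(-y) = 2x² + C

General solution: y = -ln(C - 2x²)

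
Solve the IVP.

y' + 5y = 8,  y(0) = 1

General solution: y = 8/5 + Ce^(-5x)
Applying y(0) = 1: C = 1 - 8/5 = -3/5
Particular solution: y = 8/5 - (3/5)e^(-5x)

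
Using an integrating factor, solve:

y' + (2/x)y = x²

Using integrating factor method:

General solution: y = (1/5)x^3 + Cx^(-2)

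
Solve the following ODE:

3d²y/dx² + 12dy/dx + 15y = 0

Characteristic equation: 3r² + 12r + 15 = 0
Divide by 3: r² + 4r + 5 = 0
Roots: r = -2 ± i (complex conjugates)
General solution: y = e^(-2x)(C₁cos(x) + C₂sin(x))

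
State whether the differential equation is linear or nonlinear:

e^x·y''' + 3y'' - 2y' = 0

Linear (y and its derivatives appear to the first power only, no products of y terms)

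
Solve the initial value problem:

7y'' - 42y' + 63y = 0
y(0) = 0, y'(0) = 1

General solution: y = (C₁ + C₂x)e^(3x)
Repeated root r = 3
Applying ICs: C₁ = 0, C₂ = 1
Particular solution: y = xe^(3x)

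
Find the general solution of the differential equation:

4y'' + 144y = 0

Characteristic equation: 4r² + 144 = 0
Divide by 4: r² + 36 = 0
Roots: r = ±6i (complex conjugates)
General solution: y = C₁cos(6x) + C₂sin(6x)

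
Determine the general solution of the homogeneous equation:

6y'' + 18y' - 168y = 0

Characteristic equation: 6r² + 18r - 168 = 0
Divide by 6: r² + 3r - 28 = 0
Roots: r = 4, -7 (distinct real)
General solution: y = C₁e^(4x) + C₂e^(-7x)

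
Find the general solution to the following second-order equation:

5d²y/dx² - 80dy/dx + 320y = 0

Characteristic equation: 5r² - 80r + 320 = 0
Divide by 5: r² - 16r + 64 = 0
Factored: (r - 8)² = 0
Repeated root: r = 8
General solution: y = (C₁ + C₂x)e^(8x)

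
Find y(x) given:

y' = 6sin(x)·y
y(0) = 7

General solution: y = Ce^(-6cos(x))
Applying IC y(0) = 7:
Particular solution: y = 7e^(6(1-cos(x)))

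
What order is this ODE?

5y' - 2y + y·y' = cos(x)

The order is 1 (highest derivative is of order 1).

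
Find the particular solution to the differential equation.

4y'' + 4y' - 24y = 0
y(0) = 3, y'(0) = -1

General solution: y = C₁e^(2x) + C₂e^(-3x)
Applying ICs: C₁ = 8/5, C₂ = 7/5
Particular solution: y = (8/5)e^(2x) + (7/5)e^(-3x)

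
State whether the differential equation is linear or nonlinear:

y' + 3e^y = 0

Nonlinear (e^y is nonlinear in y)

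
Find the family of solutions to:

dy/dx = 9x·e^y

Separating variables and integrating:
-e^(-y) = 9x²/2 + C

General solution: y = -ln(C - 9x²/2)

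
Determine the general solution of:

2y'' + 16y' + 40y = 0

Characteristic equation: 2r² + 16r + 40 = 0
Divide by 2: r² + 8r + 20 = 0
Roots: r = -4 ± 2i (complex conjugates)
General solution: y = e^(-4x)(C₁cos(2x) + C₂sin(2x))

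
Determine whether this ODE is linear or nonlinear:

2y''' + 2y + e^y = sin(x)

Nonlinear (e^y is nonlinear in y)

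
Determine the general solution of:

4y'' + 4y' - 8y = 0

Characteristic equation: 4r² + 4r - 8 = 0
Divide by 4: r² + r - 2 = 0
Roots: r = 1, -2 (distinct real)
General solution: y = C₁e^x + C₂e^(-2x)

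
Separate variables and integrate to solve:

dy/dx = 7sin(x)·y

Separating variables and integrating:
ln|y| = -7cos(x) + C

General solution: y = Ce^(-7cos(x))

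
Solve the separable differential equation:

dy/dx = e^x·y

Separating variables and integrating:
ln|y| = e^x + C

General solution: y = Ce^(e^x)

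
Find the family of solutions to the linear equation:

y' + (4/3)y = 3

Using integrating factor method:

General solution: y = 9/4 + Ce^(-4x/3)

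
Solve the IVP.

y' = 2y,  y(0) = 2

General solution: y = Ce^(2x)
Applying IC y(0) = 2:
Particular solution: y = 2e^(2x)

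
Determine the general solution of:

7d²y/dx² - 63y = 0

Characteristic equation: 7r² - 63 = 0
Divide by 7: r² - 9 = 0
Roots: r = 3, -3 (distinct real)
General solution: y = C₁e^(3x) + C₂e^(-3x)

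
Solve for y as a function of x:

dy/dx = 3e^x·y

Separating variables and integrating:
ln|y| = 3e^x + C

General solution: y = Ce^(3e^x)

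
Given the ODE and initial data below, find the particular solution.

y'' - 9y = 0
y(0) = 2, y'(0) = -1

General solution: y = C₁e^(3x) + C₂e^(-3x)
Applying ICs: C₁ = 5/6, C₂ = 7/6
Particular solution: y = (5/6)e^(3x) + (7/6)e^(-3x)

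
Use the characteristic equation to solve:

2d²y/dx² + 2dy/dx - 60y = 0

Characteristic equation: 2r² + 2r - 60 = 0
Divide by 2: r² + r - 30 = 0
Roots: r = 5, -6 (distinct real)
General solution: y = C₁e^(5x) + C₂e^(-6x)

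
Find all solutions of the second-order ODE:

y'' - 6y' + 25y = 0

Characteristic equation: r² - 6r + 25 = 0
Roots: r = 3 ± 4i (complex conjugates)
General solution: y = e^(3x)(C₁cos(4x) + C₂sin(4x))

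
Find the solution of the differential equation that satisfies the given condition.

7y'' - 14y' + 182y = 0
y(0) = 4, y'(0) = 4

General solution: y = e^x(C₁cos(5x) + C₂sin(5x))
Complex roots r = 1 ± 5i
Applying ICs: C₁ = 4, C₂ = 0
Particular solution: y = e^x(4cos(5x))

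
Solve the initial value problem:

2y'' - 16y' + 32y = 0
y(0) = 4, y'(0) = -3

General solution: y = (C₁ + C₂x)e^(4x)
Repeated root r = 4
Applying ICs: C₁ = 4, C₂ = -19
Particular solution: y = (4 - 19x)e^(4x)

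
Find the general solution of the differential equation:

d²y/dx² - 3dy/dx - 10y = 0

Characteristic equation: r² - 3r - 10 = 0
Roots: r = 5, -2 (distinct real)
General solution: y = C₁e^(5x) + C₂e^(-2x)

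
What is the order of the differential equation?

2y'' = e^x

The order is 2 (highest derivative is of order 2).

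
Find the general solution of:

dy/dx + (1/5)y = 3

Using integrating factor method:

General solution: y = 15 + Ce^(-x/5)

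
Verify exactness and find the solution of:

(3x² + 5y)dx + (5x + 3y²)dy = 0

Verify exactness: ∂M/∂y = ∂N/∂x ✓
Find F(x,y) such that ∂F/∂x = M, ∂F/∂y = N
Solution: x³ + 5xy + y³ = C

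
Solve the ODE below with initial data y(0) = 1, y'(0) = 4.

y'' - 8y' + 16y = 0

General solution: y = (C₁ + C₂x)e^(4x)
Repeated root r = 4
Applying ICs: C₁ = 1, C₂ = 0
Particular solution: y = e^(4x)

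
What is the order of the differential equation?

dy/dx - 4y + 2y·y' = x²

The order is 1 (highest derivative is of order 1).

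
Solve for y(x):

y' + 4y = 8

Using integrating factor method:

General solution: y = 2 + Ce^(-4x)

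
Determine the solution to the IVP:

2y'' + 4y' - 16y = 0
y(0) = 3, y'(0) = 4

General solution: y = C₁e^(2x) + C₂e^(-4x)
Applying ICs: C₁ = 8/3, C₂ = 1/3
Particular solution: y = (8/3)e^(2x) + (1/3)e^(-4x)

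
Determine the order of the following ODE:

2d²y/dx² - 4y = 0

The order is 2 (highest derivative is of order 2).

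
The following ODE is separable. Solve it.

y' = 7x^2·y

Separating variables and integrating:
ln|y| = 7x^3/3 + C

General solution: y = Ce^(7x^3/3)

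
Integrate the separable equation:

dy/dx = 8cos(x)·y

Separating variables and integrating:
ln|y| = 8sin(x) + C

General solution: y = Ce^(8sin(x))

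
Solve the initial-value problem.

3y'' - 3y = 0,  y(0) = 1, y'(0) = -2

General solution: y = C₁e^x + C₂e^(-x)
Applying ICs: C₁ = -1/2, C₂ = 3/2
Particular solution: y = -(1/2)e^x + (3/2)e^(-x)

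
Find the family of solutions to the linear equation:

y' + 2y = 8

Using integrating factor method:

General solution: y = 4 + Ce^(-2x)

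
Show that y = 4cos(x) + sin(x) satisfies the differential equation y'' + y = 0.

Verification:
y'' = -4cos(x) - sin(x)
y'' + y = 0 ✓

Yes, it is a solution.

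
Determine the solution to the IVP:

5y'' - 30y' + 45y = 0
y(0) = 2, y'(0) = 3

General solution: y = (C₁ + C₂x)e^(3x)
Repeated root r = 3
Applying ICs: C₁ = 2, C₂ = -3
Particular solution: y = (2 - 3x)e^(3x)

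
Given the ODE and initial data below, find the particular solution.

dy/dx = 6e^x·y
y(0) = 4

General solution: y = Ce^(6e^x)
Applying IC y(0) = 4:
Particular solution: y = 4e^(6(e^x - 1))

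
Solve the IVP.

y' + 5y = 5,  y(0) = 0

General solution: y = 1 + Ce^(-5x)
Applying y(0) = 0: C = 0 - 1 = -1
Particular solution: y = 1 - e^(-5x)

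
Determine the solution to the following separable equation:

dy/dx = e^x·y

Separating variables and integrating:
ln|y| = e^x + C

General solution: y = Ce^(e^x)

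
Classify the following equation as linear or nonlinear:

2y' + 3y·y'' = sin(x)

Nonlinear (y·y'' term)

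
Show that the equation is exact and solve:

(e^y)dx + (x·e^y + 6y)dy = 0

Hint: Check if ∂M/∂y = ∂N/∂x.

Verify exactness: ∂M/∂y = ∂N/∂x ✓
Find F(x,y) such that ∂F/∂x = M, ∂F/∂y = N
Solution: x·e^y + 3y² = C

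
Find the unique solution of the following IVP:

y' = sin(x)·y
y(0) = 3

General solution: y = Ce^(-cos(x))
Applying IC y(0) = 3:
Particular solution: y = 3e^(1-cos(x))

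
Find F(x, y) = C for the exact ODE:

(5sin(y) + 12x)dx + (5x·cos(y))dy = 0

Verify exactness: ∂M/∂y = ∂N/∂x ✓
Find F(x,y) such that ∂F/∂x = M, ∂F/∂y = N
Solution: 5x·sin(y) + 6x² = C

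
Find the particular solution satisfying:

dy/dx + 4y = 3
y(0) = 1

General solution: y = 3/4 + Ce^(-4x)
Applying y(0) = 1: C = 1 - 3/4 = 1/4
Particular solution: y = 3/4 + (1/4)e^(-4x)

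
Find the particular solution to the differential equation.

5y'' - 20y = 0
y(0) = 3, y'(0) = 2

General solution: y = C₁e^(2x) + C₂e^(-2x)
Applying ICs: C₁ = 2, C₂ = 1
Particular solution: y = 2e^(2x) + e^(-2x)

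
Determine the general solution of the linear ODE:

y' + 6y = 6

Using integrating factor method:

General solution: y = 1 + Ce^(-6x)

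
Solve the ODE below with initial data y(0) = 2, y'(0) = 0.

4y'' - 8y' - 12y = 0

General solution: y = C₁e^(3x) + C₂e^(-x)
Applying ICs: C₁ = 1/2, C₂ = 3/2
Particular solution: y = (1/2)e^(3x) + (3/2)e^(-x)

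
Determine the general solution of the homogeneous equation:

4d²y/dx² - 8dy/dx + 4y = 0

Characteristic equation: 4r² - 8r + 4 = 0
Divide by 4: r² - 2r + 1 = 0
Factored: (r - 1)² = 0
Repeated root: r = 1
General solution: y = (C₁ + C₂x)e^x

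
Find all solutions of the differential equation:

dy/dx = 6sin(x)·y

Separating variables and integrating:
ln|y| = -6cos(x) + C

General solution: y = Ce^(-6cos(x))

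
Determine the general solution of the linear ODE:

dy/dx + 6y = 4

Using integrating factor method:

General solution: y = 2/3 + Ce^(-6x)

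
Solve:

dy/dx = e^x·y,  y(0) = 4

General solution: y = Ce^(e^x)
Applying IC y(0) = 4:
Particular solution: y = 4e^(e^x - 1)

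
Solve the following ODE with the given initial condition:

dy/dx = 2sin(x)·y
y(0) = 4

General solution: y = Ce^(-2cos(x))
Applying IC y(0) = 4:
Particular solution: y = 4e^(2(1-cos(x)))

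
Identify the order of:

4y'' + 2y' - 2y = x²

The order is 2 (highest derivative is of order 2).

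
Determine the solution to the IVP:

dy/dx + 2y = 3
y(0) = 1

General solution: y = 3/2 + Ce^(-2x)
Applying y(0) = 1: C = 1 - 3/2 = -1/2
Particular solution: y = 3/2 - (1/2)e^(-2x)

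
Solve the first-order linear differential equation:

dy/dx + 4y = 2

Using integrating factor method:

General solution: y = 1/2 + Ce^(-4x)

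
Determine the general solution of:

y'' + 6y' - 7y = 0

Characteristic equation: r² + 6r - 7 = 0
Roots: r = 1, -7 (distinct real)
General solution: y = C₁e^x + C₂e^(-7x)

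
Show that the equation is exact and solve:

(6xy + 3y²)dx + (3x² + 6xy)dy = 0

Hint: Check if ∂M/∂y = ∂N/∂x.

Verify exactness: ∂M/∂y = ∂N/∂x ✓
Find F(x,y) such that ∂F/∂x = M, ∂F/∂y = N
Solution: 3x²y + 3xy² = C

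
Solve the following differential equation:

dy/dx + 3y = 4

Using integrating factor method:

General solution: y = 4/3 + Ce^(-3x)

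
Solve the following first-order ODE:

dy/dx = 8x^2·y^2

Separating variables and integrating:
-1/y = 8x^3/3 + C

General solution: y^-1 = (-8/3)x^3 + C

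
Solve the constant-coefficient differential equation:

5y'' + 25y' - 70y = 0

Characteristic equation: 5r² + 25r - 70 = 0
Divide by 5: r² + 5r - 14 = 0
Roots: r = 2, -7 (distinct real)
General solution: y = C₁e^(2x) + C₂e^(-7x)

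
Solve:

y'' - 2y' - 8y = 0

Characteristic equation: r² - 2r - 8 = 0
Roots: r = 4, -2 (distinct real)
General solution: y = C₁e^(4x) + C₂e^(-2x)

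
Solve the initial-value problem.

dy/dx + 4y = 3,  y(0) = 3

General solution: y = 3/4 + Ce^(-4x)
Applying y(0) = 3: C = 3 - 3/4 = 9/4
Particular solution: y = 3/4 + (9/4)e^(-4x)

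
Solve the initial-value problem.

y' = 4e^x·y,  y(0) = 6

General solution: y = Ce^(4e^x)
Applying IC y(0) = 6:
Particular solution: y = 6e^(4(e^x - 1))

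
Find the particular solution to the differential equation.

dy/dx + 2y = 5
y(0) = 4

General solution: y = 5/2 + Ce^(-2x)
Applying y(0) = 4: C = 4 - 5/2 = 3/2
Particular solution: y = 5/2 + (3/2)e^(-2x)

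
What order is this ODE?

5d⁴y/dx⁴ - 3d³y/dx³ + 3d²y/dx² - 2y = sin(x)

The order is 4 (highest derivative is of order 4).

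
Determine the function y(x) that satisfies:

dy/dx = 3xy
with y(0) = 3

General solution: y = Ce^(3x²/2)
Applying IC y(0) = 3:
Particular solution: y = 3e^(3x²/2)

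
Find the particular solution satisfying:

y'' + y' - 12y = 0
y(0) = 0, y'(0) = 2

General solution: y = C₁e^(3x) + C₂e^(-4x)
Applying ICs: C₁ = 2/7, C₂ = -2/7
Particular solution: y = (2/7)e^(3x) - (2/7)e^(-4x)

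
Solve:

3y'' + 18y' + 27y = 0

Characteristic equation: 3r² + 18r + 27 = 0
Divide by 3: r² + 6r + 9 = 0
Factored: (r + 3)² = 0
Repeated root: r = -3
General solution: y = (C₁ + C₂x)e^(-3x)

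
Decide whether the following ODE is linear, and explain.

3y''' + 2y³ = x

Nonlinear (y³ term)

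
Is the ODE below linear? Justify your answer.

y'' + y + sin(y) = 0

No. Nonlinear (sin(y) is nonlinear in y)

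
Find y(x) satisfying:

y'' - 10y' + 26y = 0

Characteristic equation: r² - 10r + 26 = 0
Roots: r = 5 ± i (complex conjugates)
General solution: y = e^(5x)(C₁cos(x) + C₂sin(x))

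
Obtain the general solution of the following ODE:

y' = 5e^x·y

Separating variables and integrating:
ln|y| = 5e^x + C

General solution: y = Ce^(5e^x)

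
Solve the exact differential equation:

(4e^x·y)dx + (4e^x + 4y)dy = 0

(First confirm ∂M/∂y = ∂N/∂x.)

Verify exactness: ∂M/∂y = ∂N/∂x ✓
Find F(x,y) such that ∂F/∂x = M, ∂F/∂y = N
Solution: 4e^x·y + 2y² = C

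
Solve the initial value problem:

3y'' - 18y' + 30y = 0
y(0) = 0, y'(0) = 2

General solution: y = e^(3x)(C₁cos(x) + C₂sin(x))
Complex roots r = 3 ± i
Applying ICs: C₁ = 0, C₂ = 2
Particular solution: y = e^(3x)(2sin(x))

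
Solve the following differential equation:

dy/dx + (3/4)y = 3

Using integrating factor method:

General solution: y = 4 + Ce^(-3x/4)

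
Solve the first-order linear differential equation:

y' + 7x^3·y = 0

Using integrating factor method:

General solution: y = Ce^(-7x^4/4)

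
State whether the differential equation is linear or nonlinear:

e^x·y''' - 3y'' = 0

Linear (y and its derivatives appear to the first power only, no products of y terms)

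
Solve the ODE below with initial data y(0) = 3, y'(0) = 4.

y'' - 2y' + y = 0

General solution: y = (C₁ + C₂x)e^x
Repeated root r = 1
Applying ICs: C₁ = 3, C₂ = 1
Particular solution: y = (3 + x)e^x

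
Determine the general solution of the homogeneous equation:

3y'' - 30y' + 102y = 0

Characteristic equation: 3r² - 30r + 102 = 0
Divide by 3: r² - 10r + 34 = 0
Roots: r = 5 ± 3i (complex conjugates)
General solution: y = e^(5x)(C₁cos(3x) + C₂sin(3x))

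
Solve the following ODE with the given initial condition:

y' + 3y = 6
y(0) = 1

General solution: y = 2 + Ce^(-3x)
Applying y(0) = 1: C = 1 - 2 = -1
Particular solution: y = 2 - e^(-3x)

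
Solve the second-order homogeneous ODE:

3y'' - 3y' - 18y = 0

Characteristic equation: 3r² - 3r - 18 = 0
Divide by 3: r² - r - 6 = 0
Roots: r = 3, -2 (distinct real)
General solution: y = C₁e^(3x) + C₂e^(-2x)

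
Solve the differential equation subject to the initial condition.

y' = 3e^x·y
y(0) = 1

General solution: y = Ce^(3e^x)
Applying IC y(0) = 1:
Particular solution: y = e^(3(e^x - 1))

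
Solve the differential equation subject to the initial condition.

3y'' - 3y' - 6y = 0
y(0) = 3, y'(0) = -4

General solution: y = C₁e^(2x) + C₂e^(-x)
Applying ICs: C₁ = -1/3, C₂ = 10/3
Particular solution: y = -(1/3)e^(2x) + (10/3)e^(-x)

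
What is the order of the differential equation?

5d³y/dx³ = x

The order is 3 (highest derivative is of order 3).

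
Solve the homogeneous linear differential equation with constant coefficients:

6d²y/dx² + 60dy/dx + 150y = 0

Characteristic equation: 6r² + 60r + 150 = 0
Divide by 6: r² + 10r + 25 = 0
Factored: (r + 5)² = 0
Repeated root: r = -5
General solution: y = (C₁ + C₂x)e^(-5x)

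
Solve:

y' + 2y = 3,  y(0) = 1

General solution: y = 3/2 + Ce^(-2x)
Applying y(0) = 1: C = 1 - 3/2 = -1/2
Particular solution: y = 3/2 - (1/2)e^(-2x)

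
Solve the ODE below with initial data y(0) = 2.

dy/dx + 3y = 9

General solution: y = 3 + Ce^(-3x)
Applying y(0) = 2: C = 2 - 3 = -1
Particular solution: y = 3 - e^(-3x)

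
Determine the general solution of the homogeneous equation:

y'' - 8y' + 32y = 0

Characteristic equation: r² - 8r + 32 = 0
Roots: r = 4 ± 4i (complex conjugates)
General solution: y = e^(4x)(C₁cos(4x) + C₂sin(4x))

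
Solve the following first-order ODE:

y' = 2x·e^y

Separating variables and integrating:
-e^(-y) = x² + C

General solution: y = -ln(C - x²)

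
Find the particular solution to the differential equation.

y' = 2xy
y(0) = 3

General solution: y = Ce^(x²)
Applying IC y(0) = 3:
Particular solution: y = 3e^(x²)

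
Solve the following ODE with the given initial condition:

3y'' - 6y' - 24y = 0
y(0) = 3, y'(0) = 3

General solution: y = C₁e^(4x) + C₂e^(-2x)
Applying ICs: C₁ = 3/2, C₂ = 3/2
Particular solution: y = (3/2)e^(4x) + (3/2)e^(-2x)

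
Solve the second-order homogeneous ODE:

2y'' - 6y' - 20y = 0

Characteristic equation: 2r² - 6r - 20 = 0
Divide by 2: r² - 3r - 10 = 0
Roots: r = 5, -2 (distinct real)
General solution: y = C₁e^(5x) + C₂e^(-2x)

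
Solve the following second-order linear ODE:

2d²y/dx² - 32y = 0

Characteristic equation: 2r² - 32 = 0
Divide by 2: r² - 16 = 0
Roots: r = 4, -4 (distinct real)
General solution: y = C₁e^(4x) + C₂e^(-4x)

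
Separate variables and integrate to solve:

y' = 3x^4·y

Separating variables and integrating:
ln|y| = 3x^5/5 + C

General solution: y = Ce^(3x^5/5)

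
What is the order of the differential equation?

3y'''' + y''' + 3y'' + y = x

The order is 4 (highest derivative is of order 4).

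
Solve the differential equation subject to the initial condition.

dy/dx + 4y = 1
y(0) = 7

General solution: y = 1/4 + Ce^(-4x)
Applying y(0) = 7: C = 7 - 1/4 = 27/4
Particular solution: y = 1/4 + (27/4)e^(-4x)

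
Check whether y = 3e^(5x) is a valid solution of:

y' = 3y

Verification:
y = 3e^(5x)
y' = 15e^(5x)
But 3y = 9e^(5x)
y' ≠ 3y — the derivative does not match

No, it is not a solution.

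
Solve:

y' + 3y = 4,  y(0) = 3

General solution: y = 4/3 + Ce^(-3x)
Applying y(0) = 3: C = 3 - 4/3 = 5/3
Particular solution: y = 4/3 + (5/3)e^(-3x)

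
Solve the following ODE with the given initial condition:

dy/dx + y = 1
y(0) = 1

General solution: y = 1 + Ce^(-x)
Applying y(0) = 1: C = 1 - 1 = 0
Particular solution: y = 1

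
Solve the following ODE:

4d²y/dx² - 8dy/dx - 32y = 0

Characteristic equation: 4r² - 8r - 32 = 0
Divide by 4: r² - 2r - 8 = 0
Roots: r = 4, -2 (distinct real)
General solution: y = C₁e^(4x) + C₂e^(-2x)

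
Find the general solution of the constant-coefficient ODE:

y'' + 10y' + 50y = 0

Characteristic equation: r² + 10r + 50 = 0
Roots: r = -5 ± 5i (complex conjugates)
General solution: y = e^(-5x)(C₁cos(5x) + C₂sin(5x))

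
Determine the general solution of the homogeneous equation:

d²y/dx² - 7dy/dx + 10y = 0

Characteristic equation: r² - 7r + 10 = 0
Roots: r = 2, 5 (distinct real)
General solution: y = C₁e^(2x) + C₂e^(5x)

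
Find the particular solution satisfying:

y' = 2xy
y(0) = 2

General solution: y = Ce^(x²)
Applying IC y(0) = 2:
Particular solution: y = 2e^(x²)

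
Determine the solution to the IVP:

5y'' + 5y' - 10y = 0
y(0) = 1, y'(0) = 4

General solution: y = C₁e^x + C₂e^(-2x)
Applying ICs: C₁ = 2, C₂ = -1
Particular solution: y = 2e^x - e^(-2x)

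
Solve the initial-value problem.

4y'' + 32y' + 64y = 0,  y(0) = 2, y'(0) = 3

General solution: y = (C₁ + C₂x)e^(-4x)
Repeated root r = -4
Applying ICs: C₁ = 2, C₂ = 11
Particular solution: y = (2 + 11x)e^(-4x)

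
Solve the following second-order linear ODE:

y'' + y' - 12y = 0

Characteristic equation: r² + r - 12 = 0
Roots: r = 3, -4 (distinct real)
General solution: y = C₁e^(3x) + C₂e^(-4x)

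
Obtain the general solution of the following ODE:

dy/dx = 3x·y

Separating variables and integrating:
ln|y| = 3x^2/2 + C

General solution: y = Ce^(3x^2/2)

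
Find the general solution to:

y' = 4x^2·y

Separating variables and integrating:
ln|y| = 4x^3/3 + C

General solution: y = Ce^(4x^3/3)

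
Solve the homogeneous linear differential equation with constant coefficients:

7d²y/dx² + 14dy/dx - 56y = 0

Characteristic equation: 7r² + 14r - 56 = 0
Divide by 7: r² + 2r - 8 = 0
Roots: r = 2, -4 (distinct real)
General solution: y = C₁e^(2x) + C₂e^(-4x)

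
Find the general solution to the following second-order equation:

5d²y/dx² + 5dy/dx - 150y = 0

Characteristic equation: 5r² + 5r - 150 = 0
Divide by 5: r² + r - 30 = 0
Roots: r = 5, -6 (distinct real)
General solution: y = C₁e^(5x) + C₂e^(-6x)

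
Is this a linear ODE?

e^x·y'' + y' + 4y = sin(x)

Yes. Linear (y and its derivatives appear to the first power only, no products of y terms)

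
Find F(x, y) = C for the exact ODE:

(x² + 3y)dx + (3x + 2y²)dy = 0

Verify exactness: ∂M/∂y = ∂N/∂x ✓
Find F(x,y) such that ∂F/∂x = M, ∂F/∂y = N
Solution: x³/3 + 3xy + 2y³/3 = C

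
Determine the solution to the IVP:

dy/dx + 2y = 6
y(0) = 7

General solution: y = 3 + Ce^(-2x)
Applying y(0) = 7: C = 7 - 3 = 4
Particular solution: y = 3 + 4e^(-2x)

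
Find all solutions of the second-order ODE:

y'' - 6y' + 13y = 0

Characteristic equation: r² - 6r + 13 = 0
Roots: r = 3 ± 2i (complex conjugates)
General solution: y = e^(3x)(C₁cos(2x) + C₂sin(2x))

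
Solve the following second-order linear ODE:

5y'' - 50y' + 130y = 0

Characteristic equation: 5r² - 50r + 130 = 0
Divide by 5: r² - 10r + 26 = 0
Roots: r = 5 ± i (complex conjugates)
General solution: y = e^(5x)(C₁cos(x) + C₂sin(x))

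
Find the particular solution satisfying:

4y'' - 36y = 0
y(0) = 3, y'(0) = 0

General solution: y = C₁e^(3x) + C₂e^(-3x)
Applying ICs: C₁ = 3/2, C₂ = 3/2
Particular solution: y = (3/2)e^(3x) + (3/2)e^(-3x)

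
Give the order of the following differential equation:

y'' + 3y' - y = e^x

The order is 2 (highest derivative is of order 2).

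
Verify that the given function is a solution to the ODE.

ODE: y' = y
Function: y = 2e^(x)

Verification:
y = 2e^(x)
y' = 2e^(x)
y = 2e^(x)
y' = y ✓

Yes, it is a solution.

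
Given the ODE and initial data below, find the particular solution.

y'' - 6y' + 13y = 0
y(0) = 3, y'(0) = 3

General solution: y = e^(3x)(C₁cos(2x) + C₂sin(2x))
Complex roots r = 3 ± 2i
Applying ICs: C₁ = 3, C₂ = -3
Particular solution: y = e^(3x)(3cos(2x) - 3sin(2x))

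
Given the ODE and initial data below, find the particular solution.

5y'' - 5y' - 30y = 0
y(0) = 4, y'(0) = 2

General solution: y = C₁e^(3x) + C₂e^(-2x)
Applying ICs: C₁ = 2, C₂ = 2
Particular solution: y = 2e^(3x) + 2e^(-2x)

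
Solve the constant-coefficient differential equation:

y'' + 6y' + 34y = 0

Characteristic equation: r² + 6r + 34 = 0
Roots: r = -3 ± 5i (complex conjugates)
General solution: y = e^(-3x)(C₁cos(5x) + C₂sin(5x))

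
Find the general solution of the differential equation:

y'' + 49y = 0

Characteristic equation: r² + 49 = 0
Roots: r = ±7i (complex conjugates)
General solution: y = C₁cos(7x) + C₂sin(7x)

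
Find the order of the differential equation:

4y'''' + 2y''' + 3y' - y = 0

The order is 4 (highest derivative is of order 4).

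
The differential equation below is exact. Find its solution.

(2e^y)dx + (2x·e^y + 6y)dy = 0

Verify exactness: ∂M/∂y = ∂N/∂x ✓
Find F(x,y) such that ∂F/∂x = M, ∂F/∂y = N
Solution: 2x·e^y + 3y² = C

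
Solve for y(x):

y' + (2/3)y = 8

Using integrating factor method:

General solution: y = 12 + Ce^(-2x/3)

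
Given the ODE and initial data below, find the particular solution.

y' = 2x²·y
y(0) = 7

General solution: y = Ce^(2x³/3)
Applying IC y(0) = 7:
Particular solution: y = 7e^(2x³/3)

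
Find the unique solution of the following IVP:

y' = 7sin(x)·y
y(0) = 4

General solution: y = Ce^(-7cos(x))
Applying IC y(0) = 4:
Particular solution: y = 4e^(7(1-cos(x)))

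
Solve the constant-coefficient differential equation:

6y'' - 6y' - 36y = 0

Characteristic equation: 6r² - 6r - 36 = 0
Divide by 6: r² - r - 6 = 0
Roots: r = 3, -2 (distinct real)
General solution: y = C₁e^(3x) + C₂e^(-2x)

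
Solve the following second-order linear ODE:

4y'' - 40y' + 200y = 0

Characteristic equation: 4r² - 40r + 200 = 0
Divide by 4: r² - 10r + 50 = 0
Roots: r = 5 ± 5i (complex conjugates)
General solution: y = e^(5x)(C₁cos(5x) + C₂sin(5x))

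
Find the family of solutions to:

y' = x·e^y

Separating variables and integrating:
-e^(-y) = x²/2 + C

General solution: y = -ln(C - x²/2)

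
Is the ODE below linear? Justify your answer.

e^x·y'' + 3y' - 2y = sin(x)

Yes. Linear (y and its derivatives appear to the first power only, no products of y terms)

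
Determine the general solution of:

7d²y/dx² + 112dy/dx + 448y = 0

Characteristic equation: 7r² + 112r + 448 = 0
Divide by 7: r² + 16r + 64 = 0
Factored: (r + 8)² = 0
Repeated root: r = -8
General solution: y = (C₁ + C₂x)e^(-8x)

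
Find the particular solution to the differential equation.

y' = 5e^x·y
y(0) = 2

General solution: y = Ce^(5e^x)
Applying IC y(0) = 2:
Particular solution: y = 2e^(5(e^x - 1))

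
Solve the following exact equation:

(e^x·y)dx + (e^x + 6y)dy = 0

Verify exactness: ∂M/∂y = ∂N/∂x ✓
Find F(x,y) such that ∂F/∂x = M, ∂F/∂y = N
Solution: e^x·y + 3y² = C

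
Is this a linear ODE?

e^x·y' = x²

Yes. Linear (y and its derivatives appear to the first power only, no products of y terms)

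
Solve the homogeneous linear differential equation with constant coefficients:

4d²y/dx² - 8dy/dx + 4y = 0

Characteristic equation: 4r² - 8r + 4 = 0
Divide by 4: r² - 2r + 1 = 0
Factored: (r - 1)² = 0
Repeated root: r = 1
General solution: y = (C₁ + C₂x)e^x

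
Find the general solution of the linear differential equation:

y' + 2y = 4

Using integrating factor method:

General solution: y = 2 + Ce^(-2x)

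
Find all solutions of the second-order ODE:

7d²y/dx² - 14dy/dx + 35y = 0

Characteristic equation: 7r² - 14r + 35 = 0
Divide by 7: r² - 2r + 5 = 0
Roots: r = 1 ± 2i (complex conjugates)
General solution: y = e^x(C₁cos(2x) + C₂sin(2x))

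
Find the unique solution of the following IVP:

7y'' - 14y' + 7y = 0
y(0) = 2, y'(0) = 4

General solution: y = (C₁ + C₂x)e^x
Repeated root r = 1
Applying ICs: C₁ = 2, C₂ = 2
Particular solution: y = (2 + 2x)e^x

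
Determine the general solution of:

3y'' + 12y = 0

Characteristic equation: 3r² + 12 = 0
Divide by 3: r² + 4 = 0
Roots: r = ±2i (complex conjugates)
General solution: y = C₁cos(2x) + C₂sin(2x)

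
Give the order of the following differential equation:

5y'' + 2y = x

The order is 2 (highest derivative is of order 2).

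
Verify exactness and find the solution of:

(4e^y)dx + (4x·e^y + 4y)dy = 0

Verify exactness: ∂M/∂y = ∂N/∂x ✓
Find F(x,y) such that ∂F/∂x = M, ∂F/∂y = N
Solution: 4x·e^y + 2y² = C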